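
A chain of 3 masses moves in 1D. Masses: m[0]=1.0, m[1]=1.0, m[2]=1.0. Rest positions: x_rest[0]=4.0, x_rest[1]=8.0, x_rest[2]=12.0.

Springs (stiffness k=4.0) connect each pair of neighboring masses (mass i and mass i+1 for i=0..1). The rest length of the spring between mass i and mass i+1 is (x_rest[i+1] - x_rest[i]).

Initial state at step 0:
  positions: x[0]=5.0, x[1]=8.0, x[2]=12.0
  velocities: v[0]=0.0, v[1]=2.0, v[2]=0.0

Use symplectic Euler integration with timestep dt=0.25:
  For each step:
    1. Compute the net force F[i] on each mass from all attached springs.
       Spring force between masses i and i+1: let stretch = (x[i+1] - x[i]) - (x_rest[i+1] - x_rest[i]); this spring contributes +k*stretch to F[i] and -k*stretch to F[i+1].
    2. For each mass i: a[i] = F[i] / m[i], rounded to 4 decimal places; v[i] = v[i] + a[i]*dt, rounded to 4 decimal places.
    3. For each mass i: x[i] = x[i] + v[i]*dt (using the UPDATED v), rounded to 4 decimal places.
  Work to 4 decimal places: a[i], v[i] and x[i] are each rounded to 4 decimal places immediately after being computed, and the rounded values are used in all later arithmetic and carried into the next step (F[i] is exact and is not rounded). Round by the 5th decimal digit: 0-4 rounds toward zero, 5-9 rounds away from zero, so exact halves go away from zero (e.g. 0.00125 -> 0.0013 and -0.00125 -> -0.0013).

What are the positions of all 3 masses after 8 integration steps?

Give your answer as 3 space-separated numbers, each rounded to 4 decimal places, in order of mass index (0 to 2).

Step 0: x=[5.0000 8.0000 12.0000] v=[0.0000 2.0000 0.0000]
Step 1: x=[4.7500 8.7500 12.0000] v=[-1.0000 3.0000 0.0000]
Step 2: x=[4.5000 9.3125 12.1875] v=[-1.0000 2.2500 0.7500]
Step 3: x=[4.4531 9.3906 12.6563] v=[-0.1875 0.3125 1.8750]
Step 4: x=[4.6406 9.0508 13.3086] v=[0.7500 -1.3593 2.6093]
Step 5: x=[4.9307 8.6729 13.8965] v=[1.1602 -1.5117 2.3515]
Step 6: x=[5.1563 8.6653 14.1785] v=[0.9024 -0.0303 1.1279]
Step 7: x=[5.2592 9.1588 14.0822] v=[0.4114 1.9739 -0.3853]
Step 8: x=[5.3370 9.9082 13.7550] v=[0.3110 2.9977 -1.3087]

Answer: 5.3370 9.9082 13.7550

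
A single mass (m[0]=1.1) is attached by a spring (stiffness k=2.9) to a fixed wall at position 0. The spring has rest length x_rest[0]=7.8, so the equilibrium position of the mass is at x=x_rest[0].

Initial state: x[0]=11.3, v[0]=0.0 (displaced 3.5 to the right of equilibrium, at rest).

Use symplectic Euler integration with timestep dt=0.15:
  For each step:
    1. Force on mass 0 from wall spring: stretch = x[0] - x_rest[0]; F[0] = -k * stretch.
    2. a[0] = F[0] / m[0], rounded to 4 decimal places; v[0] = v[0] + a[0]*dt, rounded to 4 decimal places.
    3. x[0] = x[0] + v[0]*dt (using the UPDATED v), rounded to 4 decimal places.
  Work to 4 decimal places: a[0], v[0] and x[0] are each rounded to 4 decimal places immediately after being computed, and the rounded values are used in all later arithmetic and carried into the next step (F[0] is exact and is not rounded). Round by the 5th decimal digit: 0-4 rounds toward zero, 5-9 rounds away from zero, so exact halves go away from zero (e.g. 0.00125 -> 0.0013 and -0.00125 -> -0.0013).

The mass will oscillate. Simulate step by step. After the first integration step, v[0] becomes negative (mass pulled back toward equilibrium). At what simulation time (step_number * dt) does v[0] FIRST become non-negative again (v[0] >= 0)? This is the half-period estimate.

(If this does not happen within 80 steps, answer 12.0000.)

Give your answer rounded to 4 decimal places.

Step 0: x=[11.3000] v=[0.0000]
Step 1: x=[11.0924] v=[-1.3841]
Step 2: x=[10.6895] v=[-2.6861]
Step 3: x=[10.1152] v=[-3.8288]
Step 4: x=[9.4035] v=[-4.7444]
Step 5: x=[8.5967] v=[-5.3785]
Step 6: x=[7.7427] v=[-5.6936]
Step 7: x=[6.8921] v=[-5.6709]
Step 8: x=[6.0953] v=[-5.3119]
Step 9: x=[5.3996] v=[-4.6378]
Step 10: x=[4.8463] v=[-3.6886]
Step 11: x=[4.4682] v=[-2.5206]
Step 12: x=[4.2878] v=[-1.2030]
Step 13: x=[4.3157] v=[0.1859]
First v>=0 after going negative at step 13, time=1.9500

Answer: 1.9500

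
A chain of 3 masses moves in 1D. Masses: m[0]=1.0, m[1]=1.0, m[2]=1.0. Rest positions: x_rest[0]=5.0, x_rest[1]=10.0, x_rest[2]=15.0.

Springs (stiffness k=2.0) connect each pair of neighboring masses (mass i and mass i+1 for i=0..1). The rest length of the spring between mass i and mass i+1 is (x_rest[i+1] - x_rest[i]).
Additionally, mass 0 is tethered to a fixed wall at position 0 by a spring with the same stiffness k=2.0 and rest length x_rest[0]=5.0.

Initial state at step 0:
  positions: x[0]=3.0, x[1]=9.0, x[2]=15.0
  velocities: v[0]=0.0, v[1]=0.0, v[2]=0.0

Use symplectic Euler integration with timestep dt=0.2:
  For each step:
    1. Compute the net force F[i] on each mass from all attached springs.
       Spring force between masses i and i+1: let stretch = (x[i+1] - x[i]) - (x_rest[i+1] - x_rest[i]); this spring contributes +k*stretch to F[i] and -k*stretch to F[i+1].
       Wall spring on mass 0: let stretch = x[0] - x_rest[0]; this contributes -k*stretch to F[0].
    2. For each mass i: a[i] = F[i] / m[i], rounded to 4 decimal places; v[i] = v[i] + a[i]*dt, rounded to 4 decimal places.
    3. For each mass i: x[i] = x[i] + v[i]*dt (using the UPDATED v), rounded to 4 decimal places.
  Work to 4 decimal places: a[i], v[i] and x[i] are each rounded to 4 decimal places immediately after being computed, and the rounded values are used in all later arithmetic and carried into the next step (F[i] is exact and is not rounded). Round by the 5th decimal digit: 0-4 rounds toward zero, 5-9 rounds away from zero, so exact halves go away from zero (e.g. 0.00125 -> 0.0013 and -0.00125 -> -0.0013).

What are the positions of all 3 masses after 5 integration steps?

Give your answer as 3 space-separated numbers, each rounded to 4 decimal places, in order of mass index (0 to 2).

Step 0: x=[3.0000 9.0000 15.0000] v=[0.0000 0.0000 0.0000]
Step 1: x=[3.2400 9.0000 14.9200] v=[1.2000 0.0000 -0.4000]
Step 2: x=[3.6816 9.0128 14.7664] v=[2.2080 0.0640 -0.7680]
Step 3: x=[4.2552 9.0594 14.5525] v=[2.8678 0.2330 -1.0694]
Step 4: x=[4.8727 9.1611 14.2992] v=[3.0874 0.5086 -1.2666]
Step 5: x=[5.4434 9.3308 14.0348] v=[2.8537 0.8485 -1.3218]

Answer: 5.4434 9.3308 14.0348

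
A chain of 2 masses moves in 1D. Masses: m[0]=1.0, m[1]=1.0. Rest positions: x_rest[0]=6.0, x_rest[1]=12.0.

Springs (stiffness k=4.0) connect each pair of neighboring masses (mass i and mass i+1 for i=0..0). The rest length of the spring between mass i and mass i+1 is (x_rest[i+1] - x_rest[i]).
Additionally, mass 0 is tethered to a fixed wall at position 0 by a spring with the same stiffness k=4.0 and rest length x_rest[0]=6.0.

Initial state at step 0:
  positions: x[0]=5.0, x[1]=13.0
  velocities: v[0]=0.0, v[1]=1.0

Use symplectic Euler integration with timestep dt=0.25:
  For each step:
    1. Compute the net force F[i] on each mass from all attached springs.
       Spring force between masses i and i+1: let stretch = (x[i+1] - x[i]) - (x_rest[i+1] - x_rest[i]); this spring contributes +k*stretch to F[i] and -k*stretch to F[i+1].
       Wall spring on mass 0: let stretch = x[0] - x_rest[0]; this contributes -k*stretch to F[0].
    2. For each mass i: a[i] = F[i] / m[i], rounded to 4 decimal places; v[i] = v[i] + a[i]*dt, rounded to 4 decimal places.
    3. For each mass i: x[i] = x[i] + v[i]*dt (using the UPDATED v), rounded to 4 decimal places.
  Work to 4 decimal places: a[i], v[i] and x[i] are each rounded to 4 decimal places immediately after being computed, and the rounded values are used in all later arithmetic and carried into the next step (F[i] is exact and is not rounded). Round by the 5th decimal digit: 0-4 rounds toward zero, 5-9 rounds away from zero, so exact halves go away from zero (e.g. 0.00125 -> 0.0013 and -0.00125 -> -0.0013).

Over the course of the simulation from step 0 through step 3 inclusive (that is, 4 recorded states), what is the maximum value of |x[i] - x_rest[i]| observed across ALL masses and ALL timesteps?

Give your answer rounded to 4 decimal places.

Step 0: x=[5.0000 13.0000] v=[0.0000 1.0000]
Step 1: x=[5.7500 12.7500] v=[3.0000 -1.0000]
Step 2: x=[6.8125 12.2500] v=[4.2500 -2.0000]
Step 3: x=[7.5313 11.8906] v=[2.8750 -1.4375]
Max displacement = 1.5313

Answer: 1.5313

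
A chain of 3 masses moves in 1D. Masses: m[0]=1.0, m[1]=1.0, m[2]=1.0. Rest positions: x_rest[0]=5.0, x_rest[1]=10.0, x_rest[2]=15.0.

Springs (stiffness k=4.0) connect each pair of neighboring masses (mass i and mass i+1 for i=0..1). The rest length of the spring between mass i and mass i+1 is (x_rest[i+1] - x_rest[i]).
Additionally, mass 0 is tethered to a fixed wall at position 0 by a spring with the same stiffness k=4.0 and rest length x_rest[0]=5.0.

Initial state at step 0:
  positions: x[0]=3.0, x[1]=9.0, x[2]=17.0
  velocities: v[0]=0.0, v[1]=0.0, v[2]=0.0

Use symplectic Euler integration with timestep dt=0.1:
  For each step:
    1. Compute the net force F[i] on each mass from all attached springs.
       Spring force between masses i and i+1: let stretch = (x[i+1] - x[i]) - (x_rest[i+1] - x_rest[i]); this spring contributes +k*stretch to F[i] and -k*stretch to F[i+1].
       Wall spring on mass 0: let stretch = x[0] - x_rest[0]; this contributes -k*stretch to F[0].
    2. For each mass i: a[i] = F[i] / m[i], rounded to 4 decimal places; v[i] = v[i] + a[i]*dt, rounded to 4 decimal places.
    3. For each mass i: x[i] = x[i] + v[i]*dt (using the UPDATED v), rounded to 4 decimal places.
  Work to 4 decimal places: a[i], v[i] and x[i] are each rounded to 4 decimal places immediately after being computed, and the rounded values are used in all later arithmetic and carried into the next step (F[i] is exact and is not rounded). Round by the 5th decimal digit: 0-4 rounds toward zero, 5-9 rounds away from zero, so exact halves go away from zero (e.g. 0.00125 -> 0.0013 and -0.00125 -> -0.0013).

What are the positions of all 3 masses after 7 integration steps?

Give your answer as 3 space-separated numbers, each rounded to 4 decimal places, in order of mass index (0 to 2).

Answer: 5.6076 10.5453 14.5344

Derivation:
Step 0: x=[3.0000 9.0000 17.0000] v=[0.0000 0.0000 0.0000]
Step 1: x=[3.1200 9.0800 16.8800] v=[1.2000 0.8000 -1.2000]
Step 2: x=[3.3536 9.2336 16.6480] v=[2.3360 1.5360 -2.3200]
Step 3: x=[3.6883 9.4486 16.3194] v=[3.3466 2.1498 -3.2858]
Step 4: x=[4.1058 9.7080 15.9160] v=[4.1754 2.5940 -4.0341]
Step 5: x=[4.5832 9.9916 15.4643] v=[4.7740 2.8363 -4.5173]
Step 6: x=[5.0936 10.2778 14.9937] v=[5.1041 2.8620 -4.7064]
Step 7: x=[5.6076 10.5453 14.5344] v=[5.1403 2.6747 -4.5928]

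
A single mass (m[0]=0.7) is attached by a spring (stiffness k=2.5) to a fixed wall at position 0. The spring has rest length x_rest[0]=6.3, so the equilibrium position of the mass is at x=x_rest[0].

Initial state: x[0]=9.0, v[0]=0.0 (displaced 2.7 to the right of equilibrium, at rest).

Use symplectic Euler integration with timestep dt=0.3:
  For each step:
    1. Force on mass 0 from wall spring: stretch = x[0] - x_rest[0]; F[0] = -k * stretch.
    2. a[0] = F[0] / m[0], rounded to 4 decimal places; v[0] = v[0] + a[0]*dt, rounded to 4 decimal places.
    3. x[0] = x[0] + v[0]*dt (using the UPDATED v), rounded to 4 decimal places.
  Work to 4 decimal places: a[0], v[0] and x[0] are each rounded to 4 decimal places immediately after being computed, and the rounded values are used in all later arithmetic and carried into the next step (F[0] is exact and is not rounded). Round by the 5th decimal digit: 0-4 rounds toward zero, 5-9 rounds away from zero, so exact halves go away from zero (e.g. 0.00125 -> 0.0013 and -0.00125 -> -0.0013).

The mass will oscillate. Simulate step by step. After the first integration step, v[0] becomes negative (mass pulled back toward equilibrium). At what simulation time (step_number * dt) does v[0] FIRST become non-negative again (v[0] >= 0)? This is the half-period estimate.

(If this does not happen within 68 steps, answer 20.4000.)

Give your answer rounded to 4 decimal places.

Answer: 1.8000

Derivation:
Step 0: x=[9.0000] v=[0.0000]
Step 1: x=[8.1321] v=[-2.8929]
Step 2: x=[6.6753] v=[-4.8559]
Step 3: x=[5.0979] v=[-5.2580]
Step 4: x=[3.9069] v=[-3.9700]
Step 5: x=[3.4851] v=[-1.4060]
Step 6: x=[3.9681] v=[1.6100]
First v>=0 after going negative at step 6, time=1.8000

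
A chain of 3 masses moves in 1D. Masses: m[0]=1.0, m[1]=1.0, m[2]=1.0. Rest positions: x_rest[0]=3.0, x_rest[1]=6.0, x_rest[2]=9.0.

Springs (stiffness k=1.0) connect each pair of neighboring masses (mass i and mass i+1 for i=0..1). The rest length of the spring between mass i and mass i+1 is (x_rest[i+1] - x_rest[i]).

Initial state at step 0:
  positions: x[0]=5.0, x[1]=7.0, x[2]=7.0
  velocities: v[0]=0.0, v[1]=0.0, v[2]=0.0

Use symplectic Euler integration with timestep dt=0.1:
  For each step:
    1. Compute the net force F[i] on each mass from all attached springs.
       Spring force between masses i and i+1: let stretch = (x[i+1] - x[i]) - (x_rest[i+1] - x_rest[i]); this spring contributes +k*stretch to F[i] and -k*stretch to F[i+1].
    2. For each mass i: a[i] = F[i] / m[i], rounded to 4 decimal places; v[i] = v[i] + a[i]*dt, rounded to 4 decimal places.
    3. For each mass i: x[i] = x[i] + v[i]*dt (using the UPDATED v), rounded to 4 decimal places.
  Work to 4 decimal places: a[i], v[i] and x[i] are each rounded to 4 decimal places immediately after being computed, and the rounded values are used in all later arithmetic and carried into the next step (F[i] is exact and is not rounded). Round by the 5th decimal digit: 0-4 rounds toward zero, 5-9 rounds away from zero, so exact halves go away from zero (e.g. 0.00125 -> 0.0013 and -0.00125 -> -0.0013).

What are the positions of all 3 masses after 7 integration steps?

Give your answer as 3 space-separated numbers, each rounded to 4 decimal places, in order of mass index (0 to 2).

Step 0: x=[5.0000 7.0000 7.0000] v=[0.0000 0.0000 0.0000]
Step 1: x=[4.9900 6.9800 7.0300] v=[-0.1000 -0.2000 0.3000]
Step 2: x=[4.9699 6.9406 7.0895] v=[-0.2010 -0.3940 0.5950]
Step 3: x=[4.9395 6.8830 7.1775] v=[-0.3039 -0.5762 0.8801]
Step 4: x=[4.8985 6.8089 7.2926] v=[-0.4096 -0.7411 1.1507]
Step 5: x=[4.8466 6.7205 7.4328] v=[-0.5186 -0.8838 1.4023]
Step 6: x=[4.7835 6.6205 7.5959] v=[-0.6312 -1.0000 1.6311]
Step 7: x=[4.7088 6.5119 7.7793] v=[-0.7475 -1.0862 1.8336]

Answer: 4.7088 6.5119 7.7793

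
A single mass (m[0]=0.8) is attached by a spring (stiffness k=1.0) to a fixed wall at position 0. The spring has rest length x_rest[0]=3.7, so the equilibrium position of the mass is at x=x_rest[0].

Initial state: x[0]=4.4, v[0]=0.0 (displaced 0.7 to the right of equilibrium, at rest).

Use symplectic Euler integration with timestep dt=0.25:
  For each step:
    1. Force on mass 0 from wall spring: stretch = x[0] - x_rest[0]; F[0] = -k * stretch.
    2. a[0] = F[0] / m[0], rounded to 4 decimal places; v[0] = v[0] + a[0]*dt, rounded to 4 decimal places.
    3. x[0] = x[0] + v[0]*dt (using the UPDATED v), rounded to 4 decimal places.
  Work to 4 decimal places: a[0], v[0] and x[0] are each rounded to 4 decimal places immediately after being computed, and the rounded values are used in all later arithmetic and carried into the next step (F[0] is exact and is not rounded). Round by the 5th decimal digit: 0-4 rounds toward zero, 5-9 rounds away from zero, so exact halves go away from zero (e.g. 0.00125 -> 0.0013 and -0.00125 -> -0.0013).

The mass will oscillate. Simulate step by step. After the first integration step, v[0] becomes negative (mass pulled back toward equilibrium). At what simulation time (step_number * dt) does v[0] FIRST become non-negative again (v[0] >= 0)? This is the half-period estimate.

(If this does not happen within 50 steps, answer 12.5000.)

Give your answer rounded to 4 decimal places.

Answer: 3.0000

Derivation:
Step 0: x=[4.4000] v=[0.0000]
Step 1: x=[4.3453] v=[-0.2188]
Step 2: x=[4.2402] v=[-0.4205]
Step 3: x=[4.0929] v=[-0.5893]
Step 4: x=[3.9149] v=[-0.7121]
Step 5: x=[3.7201] v=[-0.7793]
Step 6: x=[3.5237] v=[-0.7856]
Step 7: x=[3.3411] v=[-0.7305]
Step 8: x=[3.1865] v=[-0.6184]
Step 9: x=[3.0720] v=[-0.4579]
Step 10: x=[3.0066] v=[-0.2617]
Step 11: x=[2.9954] v=[-0.0450]
Step 12: x=[3.0392] v=[0.1752]
First v>=0 after going negative at step 12, time=3.0000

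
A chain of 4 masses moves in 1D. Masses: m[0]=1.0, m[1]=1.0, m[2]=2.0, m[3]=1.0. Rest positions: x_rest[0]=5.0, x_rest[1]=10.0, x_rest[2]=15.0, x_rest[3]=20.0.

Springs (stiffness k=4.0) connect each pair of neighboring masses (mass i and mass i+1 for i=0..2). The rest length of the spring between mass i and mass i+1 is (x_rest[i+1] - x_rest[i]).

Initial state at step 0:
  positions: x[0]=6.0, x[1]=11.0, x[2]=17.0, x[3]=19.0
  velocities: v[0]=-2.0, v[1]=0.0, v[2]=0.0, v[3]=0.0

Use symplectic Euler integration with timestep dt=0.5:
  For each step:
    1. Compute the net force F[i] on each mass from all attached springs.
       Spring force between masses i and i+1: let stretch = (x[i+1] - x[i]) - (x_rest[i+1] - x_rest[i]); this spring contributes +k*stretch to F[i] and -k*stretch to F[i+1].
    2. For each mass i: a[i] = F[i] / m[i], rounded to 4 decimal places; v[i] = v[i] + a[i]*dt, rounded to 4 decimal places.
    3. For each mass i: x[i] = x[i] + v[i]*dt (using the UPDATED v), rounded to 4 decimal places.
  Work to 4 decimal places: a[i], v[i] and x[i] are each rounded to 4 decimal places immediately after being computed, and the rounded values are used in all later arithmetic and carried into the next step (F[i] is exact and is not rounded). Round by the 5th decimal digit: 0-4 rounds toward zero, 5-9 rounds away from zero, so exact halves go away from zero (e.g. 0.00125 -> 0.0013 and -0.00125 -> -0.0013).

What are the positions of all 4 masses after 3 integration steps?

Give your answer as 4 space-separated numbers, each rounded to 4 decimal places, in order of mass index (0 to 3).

Step 0: x=[6.0000 11.0000 17.0000 19.0000] v=[-2.0000 0.0000 0.0000 0.0000]
Step 1: x=[5.0000 12.0000 15.0000 22.0000] v=[-2.0000 2.0000 -4.0000 6.0000]
Step 2: x=[6.0000 9.0000 15.0000 23.0000] v=[2.0000 -6.0000 0.0000 2.0000]
Step 3: x=[5.0000 9.0000 16.0000 21.0000] v=[-2.0000 0.0000 2.0000 -4.0000]

Answer: 5.0000 9.0000 16.0000 21.0000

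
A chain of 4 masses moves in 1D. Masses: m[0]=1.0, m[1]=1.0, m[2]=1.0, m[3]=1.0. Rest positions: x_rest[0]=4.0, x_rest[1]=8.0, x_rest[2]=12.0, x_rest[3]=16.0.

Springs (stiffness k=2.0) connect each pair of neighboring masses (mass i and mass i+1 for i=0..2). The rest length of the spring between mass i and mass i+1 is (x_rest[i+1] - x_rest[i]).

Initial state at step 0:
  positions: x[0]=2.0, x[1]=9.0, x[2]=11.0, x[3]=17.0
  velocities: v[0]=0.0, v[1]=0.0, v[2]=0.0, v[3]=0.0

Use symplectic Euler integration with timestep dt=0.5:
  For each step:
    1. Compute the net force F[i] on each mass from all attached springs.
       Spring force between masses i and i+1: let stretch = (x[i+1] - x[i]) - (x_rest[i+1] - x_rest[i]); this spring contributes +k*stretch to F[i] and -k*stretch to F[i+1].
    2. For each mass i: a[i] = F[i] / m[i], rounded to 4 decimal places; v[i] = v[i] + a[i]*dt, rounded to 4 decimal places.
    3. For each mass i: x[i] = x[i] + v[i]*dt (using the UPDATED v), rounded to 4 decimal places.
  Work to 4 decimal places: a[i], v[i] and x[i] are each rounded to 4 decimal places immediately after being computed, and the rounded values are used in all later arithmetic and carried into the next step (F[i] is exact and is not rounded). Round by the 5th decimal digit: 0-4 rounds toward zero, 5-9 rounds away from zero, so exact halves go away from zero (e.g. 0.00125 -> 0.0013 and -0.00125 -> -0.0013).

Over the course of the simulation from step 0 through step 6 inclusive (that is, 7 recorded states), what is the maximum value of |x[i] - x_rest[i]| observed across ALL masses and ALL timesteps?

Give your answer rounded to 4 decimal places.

Answer: 2.3750

Derivation:
Step 0: x=[2.0000 9.0000 11.0000 17.0000] v=[0.0000 0.0000 0.0000 0.0000]
Step 1: x=[3.5000 6.5000 13.0000 16.0000] v=[3.0000 -5.0000 4.0000 -2.0000]
Step 2: x=[4.5000 5.7500 13.2500 15.5000] v=[2.0000 -1.5000 0.5000 -1.0000]
Step 3: x=[4.1250 8.1250 10.8750 15.8750] v=[-0.7500 4.7500 -4.7500 0.7500]
Step 4: x=[3.7500 9.8750 9.6250 15.7500] v=[-0.7500 3.5000 -2.5000 -0.2500]
Step 5: x=[4.4375 8.4375 11.5625 14.5625] v=[1.3750 -2.8750 3.8750 -2.3750]
Step 6: x=[5.1250 6.5625 13.4375 13.8750] v=[1.3750 -3.7500 3.7500 -1.3750]
Max displacement = 2.3750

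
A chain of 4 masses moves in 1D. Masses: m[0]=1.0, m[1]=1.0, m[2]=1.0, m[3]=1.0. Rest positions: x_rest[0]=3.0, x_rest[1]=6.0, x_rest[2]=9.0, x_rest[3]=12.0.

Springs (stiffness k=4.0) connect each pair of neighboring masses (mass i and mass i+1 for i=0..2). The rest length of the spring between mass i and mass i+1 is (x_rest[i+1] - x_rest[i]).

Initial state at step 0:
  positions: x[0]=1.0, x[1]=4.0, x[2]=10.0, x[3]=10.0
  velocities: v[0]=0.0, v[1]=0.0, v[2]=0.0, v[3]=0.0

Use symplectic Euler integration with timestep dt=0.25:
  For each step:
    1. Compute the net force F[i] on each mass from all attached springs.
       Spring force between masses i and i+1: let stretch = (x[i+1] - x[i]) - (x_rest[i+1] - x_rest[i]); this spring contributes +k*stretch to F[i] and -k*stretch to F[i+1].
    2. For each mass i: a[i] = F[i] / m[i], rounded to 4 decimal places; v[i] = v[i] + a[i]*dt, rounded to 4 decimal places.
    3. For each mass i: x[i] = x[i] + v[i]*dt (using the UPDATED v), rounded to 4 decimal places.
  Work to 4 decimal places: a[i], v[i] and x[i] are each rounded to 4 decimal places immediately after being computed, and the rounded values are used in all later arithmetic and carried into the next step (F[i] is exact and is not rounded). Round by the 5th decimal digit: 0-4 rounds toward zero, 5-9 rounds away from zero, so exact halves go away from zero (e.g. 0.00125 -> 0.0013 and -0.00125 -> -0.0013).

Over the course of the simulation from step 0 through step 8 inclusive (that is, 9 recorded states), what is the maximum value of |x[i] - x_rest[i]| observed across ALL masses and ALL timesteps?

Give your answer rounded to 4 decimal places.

Answer: 3.2656

Derivation:
Step 0: x=[1.0000 4.0000 10.0000 10.0000] v=[0.0000 0.0000 0.0000 0.0000]
Step 1: x=[1.0000 4.7500 8.5000 10.7500] v=[0.0000 3.0000 -6.0000 3.0000]
Step 2: x=[1.1875 5.5000 6.6250 11.6875] v=[0.7500 3.0000 -7.5000 3.7500]
Step 3: x=[1.7031 5.4531 5.7344 12.1094] v=[2.0625 -0.1875 -3.5625 1.6875]
Step 4: x=[2.4062 4.5391 6.3672 11.6875] v=[2.8125 -3.6562 2.5312 -1.6875]
Step 5: x=[2.8926 3.5489 7.8731 10.6856] v=[1.9454 -3.9610 6.0234 -4.0078]
Step 6: x=[2.7930 3.4756 9.0010 9.7305] v=[-0.3983 -0.2931 4.5117 -3.8203]
Step 7: x=[2.1141 4.6130 8.9300 9.3431] v=[-2.7157 4.5497 -0.2842 -1.5498]
Step 8: x=[1.3099 6.2050 7.8830 9.6024] v=[-3.2168 6.3678 -4.1881 1.0371]
Max displacement = 3.2656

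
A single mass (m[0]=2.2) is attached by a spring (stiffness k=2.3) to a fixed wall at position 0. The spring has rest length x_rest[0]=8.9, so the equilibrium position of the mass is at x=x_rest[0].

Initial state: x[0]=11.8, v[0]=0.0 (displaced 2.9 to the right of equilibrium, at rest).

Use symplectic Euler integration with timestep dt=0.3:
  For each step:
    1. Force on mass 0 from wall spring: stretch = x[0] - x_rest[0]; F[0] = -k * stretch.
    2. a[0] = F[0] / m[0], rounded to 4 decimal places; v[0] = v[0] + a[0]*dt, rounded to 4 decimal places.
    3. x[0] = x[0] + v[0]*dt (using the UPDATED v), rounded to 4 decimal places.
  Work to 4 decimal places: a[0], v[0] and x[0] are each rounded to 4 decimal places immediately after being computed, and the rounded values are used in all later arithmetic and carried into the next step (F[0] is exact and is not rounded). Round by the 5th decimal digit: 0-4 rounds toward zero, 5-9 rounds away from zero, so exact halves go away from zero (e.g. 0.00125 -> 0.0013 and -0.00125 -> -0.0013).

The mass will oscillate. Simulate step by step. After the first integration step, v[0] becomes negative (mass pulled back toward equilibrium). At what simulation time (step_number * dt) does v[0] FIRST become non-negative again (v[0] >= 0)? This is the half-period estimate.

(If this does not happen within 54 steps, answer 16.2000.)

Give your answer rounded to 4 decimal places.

Step 0: x=[11.8000] v=[0.0000]
Step 1: x=[11.5272] v=[-0.9095]
Step 2: x=[11.0072] v=[-1.7335]
Step 3: x=[10.2889] v=[-2.3944]
Step 4: x=[9.4399] v=[-2.8300]
Step 5: x=[8.5401] v=[-2.9993]
Step 6: x=[7.6742] v=[-2.8864]
Step 7: x=[6.9236] v=[-2.5020]
Step 8: x=[6.3590] v=[-1.8821]
Step 9: x=[6.0334] v=[-1.0852]
Step 10: x=[5.9776] v=[-0.1861]
Step 11: x=[6.1968] v=[0.7305]
First v>=0 after going negative at step 11, time=3.3000

Answer: 3.3000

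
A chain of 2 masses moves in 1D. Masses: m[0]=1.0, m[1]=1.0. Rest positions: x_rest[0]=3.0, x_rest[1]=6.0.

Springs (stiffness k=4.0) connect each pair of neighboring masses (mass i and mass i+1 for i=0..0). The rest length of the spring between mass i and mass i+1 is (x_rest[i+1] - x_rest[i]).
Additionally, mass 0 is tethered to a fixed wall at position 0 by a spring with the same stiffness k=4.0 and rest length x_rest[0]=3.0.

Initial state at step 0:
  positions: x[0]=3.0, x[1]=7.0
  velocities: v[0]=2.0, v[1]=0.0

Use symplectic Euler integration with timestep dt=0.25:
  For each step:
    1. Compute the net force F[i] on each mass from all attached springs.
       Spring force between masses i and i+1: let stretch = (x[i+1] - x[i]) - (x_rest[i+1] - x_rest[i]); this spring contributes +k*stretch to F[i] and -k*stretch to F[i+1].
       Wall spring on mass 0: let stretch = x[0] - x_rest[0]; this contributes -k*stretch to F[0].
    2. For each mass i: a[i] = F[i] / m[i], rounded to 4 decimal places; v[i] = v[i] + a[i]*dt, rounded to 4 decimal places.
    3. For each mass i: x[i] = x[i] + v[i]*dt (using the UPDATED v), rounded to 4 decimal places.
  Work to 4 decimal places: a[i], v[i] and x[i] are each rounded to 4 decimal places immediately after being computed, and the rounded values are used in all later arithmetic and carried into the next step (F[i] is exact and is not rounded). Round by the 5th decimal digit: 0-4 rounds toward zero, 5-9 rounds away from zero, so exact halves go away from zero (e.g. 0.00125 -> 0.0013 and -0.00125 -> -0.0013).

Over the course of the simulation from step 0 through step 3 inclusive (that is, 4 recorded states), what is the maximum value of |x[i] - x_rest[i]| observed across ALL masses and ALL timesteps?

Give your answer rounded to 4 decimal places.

Step 0: x=[3.0000 7.0000] v=[2.0000 0.0000]
Step 1: x=[3.7500 6.7500] v=[3.0000 -1.0000]
Step 2: x=[4.3125 6.5000] v=[2.2500 -1.0000]
Step 3: x=[4.3438 6.4531] v=[0.1250 -0.1875]
Max displacement = 1.3438

Answer: 1.3438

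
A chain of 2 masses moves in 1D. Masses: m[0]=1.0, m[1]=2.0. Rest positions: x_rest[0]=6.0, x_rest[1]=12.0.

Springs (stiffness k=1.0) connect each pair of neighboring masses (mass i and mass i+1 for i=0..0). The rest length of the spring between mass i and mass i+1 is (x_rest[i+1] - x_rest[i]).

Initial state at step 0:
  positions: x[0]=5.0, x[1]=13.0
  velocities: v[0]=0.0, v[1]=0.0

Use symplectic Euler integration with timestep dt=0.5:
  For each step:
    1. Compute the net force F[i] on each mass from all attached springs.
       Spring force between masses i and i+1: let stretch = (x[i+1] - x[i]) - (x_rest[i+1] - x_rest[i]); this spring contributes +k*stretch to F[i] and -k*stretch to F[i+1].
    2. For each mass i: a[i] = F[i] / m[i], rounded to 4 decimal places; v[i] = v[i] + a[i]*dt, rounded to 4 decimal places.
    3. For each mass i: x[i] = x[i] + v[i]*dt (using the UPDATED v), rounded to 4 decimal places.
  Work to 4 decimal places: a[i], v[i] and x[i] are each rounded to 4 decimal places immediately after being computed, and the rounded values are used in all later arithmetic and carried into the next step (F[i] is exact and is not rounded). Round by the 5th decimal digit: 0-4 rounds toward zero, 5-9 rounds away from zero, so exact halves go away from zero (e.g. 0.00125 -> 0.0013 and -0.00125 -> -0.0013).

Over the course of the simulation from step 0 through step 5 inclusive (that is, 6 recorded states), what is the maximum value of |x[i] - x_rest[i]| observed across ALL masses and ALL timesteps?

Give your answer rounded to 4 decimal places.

Step 0: x=[5.0000 13.0000] v=[0.0000 0.0000]
Step 1: x=[5.5000 12.7500] v=[1.0000 -0.5000]
Step 2: x=[6.3125 12.3438] v=[1.6250 -0.8125]
Step 3: x=[7.1329 11.9336] v=[1.6407 -0.8204]
Step 4: x=[7.6535 11.6733] v=[1.0411 -0.5206]
Step 5: x=[7.6790 11.6605] v=[0.0510 -0.0256]
Max displacement = 1.6790

Answer: 1.6790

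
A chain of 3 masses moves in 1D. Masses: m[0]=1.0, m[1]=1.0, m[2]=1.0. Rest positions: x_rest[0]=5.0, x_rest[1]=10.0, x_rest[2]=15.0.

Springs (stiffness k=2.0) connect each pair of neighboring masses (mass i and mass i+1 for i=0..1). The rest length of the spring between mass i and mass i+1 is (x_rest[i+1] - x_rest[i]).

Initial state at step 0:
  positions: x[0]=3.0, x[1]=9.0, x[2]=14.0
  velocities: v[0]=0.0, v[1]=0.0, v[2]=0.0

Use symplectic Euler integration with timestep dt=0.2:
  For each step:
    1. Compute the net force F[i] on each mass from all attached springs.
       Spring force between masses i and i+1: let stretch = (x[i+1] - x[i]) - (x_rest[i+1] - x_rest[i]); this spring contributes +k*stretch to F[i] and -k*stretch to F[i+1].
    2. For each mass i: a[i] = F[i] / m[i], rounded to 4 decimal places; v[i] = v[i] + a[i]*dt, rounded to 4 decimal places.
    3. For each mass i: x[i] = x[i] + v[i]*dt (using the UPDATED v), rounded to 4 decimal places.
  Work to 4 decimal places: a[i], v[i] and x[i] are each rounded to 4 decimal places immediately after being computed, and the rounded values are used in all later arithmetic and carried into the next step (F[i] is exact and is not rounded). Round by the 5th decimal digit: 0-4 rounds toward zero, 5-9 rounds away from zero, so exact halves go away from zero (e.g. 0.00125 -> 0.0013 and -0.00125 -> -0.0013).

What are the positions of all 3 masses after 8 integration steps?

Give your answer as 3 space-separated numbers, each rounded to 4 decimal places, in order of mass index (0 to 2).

Step 0: x=[3.0000 9.0000 14.0000] v=[0.0000 0.0000 0.0000]
Step 1: x=[3.0800 8.9200 14.0000] v=[0.4000 -0.4000 0.0000]
Step 2: x=[3.2272 8.7792 13.9936] v=[0.7360 -0.7040 -0.0320]
Step 3: x=[3.4186 8.6114 13.9700] v=[0.9568 -0.8390 -0.1178]
Step 4: x=[3.6254 8.4569 13.9178] v=[1.0339 -0.7727 -0.2612]
Step 5: x=[3.8187 8.3527 13.8287] v=[0.9665 -0.5209 -0.4456]
Step 6: x=[3.9747 8.3239 13.7015] v=[0.7801 -0.1441 -0.6360]
Step 7: x=[4.0787 8.3774 13.5441] v=[0.5198 0.2673 -0.7870]
Step 8: x=[4.1266 8.5003 13.3734] v=[0.2393 0.6145 -0.8537]

Answer: 4.1266 8.5003 13.3734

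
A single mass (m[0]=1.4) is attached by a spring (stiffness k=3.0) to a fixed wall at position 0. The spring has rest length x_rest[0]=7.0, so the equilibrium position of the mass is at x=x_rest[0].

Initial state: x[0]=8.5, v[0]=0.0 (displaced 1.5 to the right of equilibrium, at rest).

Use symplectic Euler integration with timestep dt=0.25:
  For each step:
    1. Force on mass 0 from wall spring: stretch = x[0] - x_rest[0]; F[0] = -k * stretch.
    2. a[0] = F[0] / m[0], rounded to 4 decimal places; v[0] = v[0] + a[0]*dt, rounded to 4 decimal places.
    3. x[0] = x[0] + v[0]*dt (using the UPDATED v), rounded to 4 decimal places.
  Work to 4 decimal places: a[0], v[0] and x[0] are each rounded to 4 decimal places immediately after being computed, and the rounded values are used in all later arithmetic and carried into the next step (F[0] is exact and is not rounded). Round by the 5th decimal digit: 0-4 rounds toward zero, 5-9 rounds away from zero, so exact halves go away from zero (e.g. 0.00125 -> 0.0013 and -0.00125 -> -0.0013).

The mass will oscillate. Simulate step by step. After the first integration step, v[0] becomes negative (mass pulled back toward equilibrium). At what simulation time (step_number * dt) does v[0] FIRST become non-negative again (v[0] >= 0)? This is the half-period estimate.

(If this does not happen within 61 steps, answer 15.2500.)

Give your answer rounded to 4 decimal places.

Answer: 2.2500

Derivation:
Step 0: x=[8.5000] v=[0.0000]
Step 1: x=[8.2991] v=[-0.8036]
Step 2: x=[7.9242] v=[-1.4996]
Step 3: x=[7.4255] v=[-1.9947]
Step 4: x=[6.8698] v=[-2.2227]
Step 5: x=[6.3316] v=[-2.1530]
Step 6: x=[5.8829] v=[-1.7949]
Step 7: x=[5.5838] v=[-1.1965]
Step 8: x=[5.4744] v=[-0.4378]
Step 9: x=[5.5693] v=[0.3795]
First v>=0 after going negative at step 9, time=2.2500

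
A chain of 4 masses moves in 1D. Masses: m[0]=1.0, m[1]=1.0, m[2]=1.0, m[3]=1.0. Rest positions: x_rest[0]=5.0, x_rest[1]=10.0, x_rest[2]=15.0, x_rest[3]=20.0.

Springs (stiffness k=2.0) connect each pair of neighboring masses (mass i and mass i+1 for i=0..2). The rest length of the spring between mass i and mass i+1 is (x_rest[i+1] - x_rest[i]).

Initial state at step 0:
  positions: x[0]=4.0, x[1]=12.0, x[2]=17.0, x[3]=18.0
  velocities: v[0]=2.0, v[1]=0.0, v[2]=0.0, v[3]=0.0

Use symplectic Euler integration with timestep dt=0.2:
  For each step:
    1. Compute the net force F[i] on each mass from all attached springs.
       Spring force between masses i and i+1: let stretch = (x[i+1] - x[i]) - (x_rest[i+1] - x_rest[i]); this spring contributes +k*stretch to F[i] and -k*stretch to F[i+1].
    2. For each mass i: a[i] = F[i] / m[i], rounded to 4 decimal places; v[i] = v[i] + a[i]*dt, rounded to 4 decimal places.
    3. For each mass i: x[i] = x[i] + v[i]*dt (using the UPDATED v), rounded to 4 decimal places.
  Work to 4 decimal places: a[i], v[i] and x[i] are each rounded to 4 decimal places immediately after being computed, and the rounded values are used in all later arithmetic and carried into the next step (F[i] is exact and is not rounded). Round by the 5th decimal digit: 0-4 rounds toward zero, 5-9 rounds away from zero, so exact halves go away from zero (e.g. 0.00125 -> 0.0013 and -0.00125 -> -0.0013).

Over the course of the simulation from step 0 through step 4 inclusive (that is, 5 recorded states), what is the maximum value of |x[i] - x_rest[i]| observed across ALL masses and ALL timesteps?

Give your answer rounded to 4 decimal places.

Step 0: x=[4.0000 12.0000 17.0000 18.0000] v=[2.0000 0.0000 0.0000 0.0000]
Step 1: x=[4.6400 11.7600 16.6800 18.3200] v=[3.2000 -1.2000 -1.6000 1.6000]
Step 2: x=[5.4496 11.3440 16.0976 18.9088] v=[4.0480 -2.0800 -2.9120 2.9440]
Step 3: x=[6.3308 10.8367 15.3598 19.6727] v=[4.4058 -2.5363 -3.6890 3.8195]
Step 4: x=[7.1724 10.3308 14.6052 20.4916] v=[4.2082 -2.5294 -3.7731 4.0943]
Max displacement = 2.1724

Answer: 2.1724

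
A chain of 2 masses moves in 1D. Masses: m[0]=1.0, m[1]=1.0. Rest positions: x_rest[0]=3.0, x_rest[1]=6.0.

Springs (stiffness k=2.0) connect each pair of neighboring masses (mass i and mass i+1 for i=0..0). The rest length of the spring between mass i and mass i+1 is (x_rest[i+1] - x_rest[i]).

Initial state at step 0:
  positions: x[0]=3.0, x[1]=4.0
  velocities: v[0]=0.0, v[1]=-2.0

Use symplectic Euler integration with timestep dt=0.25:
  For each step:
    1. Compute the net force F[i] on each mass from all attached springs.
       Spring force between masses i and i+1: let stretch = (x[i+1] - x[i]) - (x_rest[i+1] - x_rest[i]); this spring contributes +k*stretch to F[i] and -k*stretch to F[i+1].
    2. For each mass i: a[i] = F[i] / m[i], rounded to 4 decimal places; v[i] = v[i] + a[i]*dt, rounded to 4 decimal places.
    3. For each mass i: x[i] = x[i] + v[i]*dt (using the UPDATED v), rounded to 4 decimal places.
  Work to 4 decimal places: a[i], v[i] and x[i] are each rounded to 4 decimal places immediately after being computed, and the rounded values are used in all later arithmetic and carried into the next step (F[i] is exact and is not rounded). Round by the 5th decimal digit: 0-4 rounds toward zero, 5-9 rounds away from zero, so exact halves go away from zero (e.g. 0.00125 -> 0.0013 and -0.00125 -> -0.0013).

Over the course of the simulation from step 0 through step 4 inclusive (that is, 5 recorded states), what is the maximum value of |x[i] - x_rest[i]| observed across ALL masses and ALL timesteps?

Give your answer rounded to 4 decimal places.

Step 0: x=[3.0000 4.0000] v=[0.0000 -2.0000]
Step 1: x=[2.7500 3.7500] v=[-1.0000 -1.0000]
Step 2: x=[2.2500 3.7500] v=[-2.0000 0.0000]
Step 3: x=[1.5625 3.9375] v=[-2.7500 0.7500]
Step 4: x=[0.7969 4.2031] v=[-3.0625 1.0625]
Max displacement = 2.2500

Answer: 2.2500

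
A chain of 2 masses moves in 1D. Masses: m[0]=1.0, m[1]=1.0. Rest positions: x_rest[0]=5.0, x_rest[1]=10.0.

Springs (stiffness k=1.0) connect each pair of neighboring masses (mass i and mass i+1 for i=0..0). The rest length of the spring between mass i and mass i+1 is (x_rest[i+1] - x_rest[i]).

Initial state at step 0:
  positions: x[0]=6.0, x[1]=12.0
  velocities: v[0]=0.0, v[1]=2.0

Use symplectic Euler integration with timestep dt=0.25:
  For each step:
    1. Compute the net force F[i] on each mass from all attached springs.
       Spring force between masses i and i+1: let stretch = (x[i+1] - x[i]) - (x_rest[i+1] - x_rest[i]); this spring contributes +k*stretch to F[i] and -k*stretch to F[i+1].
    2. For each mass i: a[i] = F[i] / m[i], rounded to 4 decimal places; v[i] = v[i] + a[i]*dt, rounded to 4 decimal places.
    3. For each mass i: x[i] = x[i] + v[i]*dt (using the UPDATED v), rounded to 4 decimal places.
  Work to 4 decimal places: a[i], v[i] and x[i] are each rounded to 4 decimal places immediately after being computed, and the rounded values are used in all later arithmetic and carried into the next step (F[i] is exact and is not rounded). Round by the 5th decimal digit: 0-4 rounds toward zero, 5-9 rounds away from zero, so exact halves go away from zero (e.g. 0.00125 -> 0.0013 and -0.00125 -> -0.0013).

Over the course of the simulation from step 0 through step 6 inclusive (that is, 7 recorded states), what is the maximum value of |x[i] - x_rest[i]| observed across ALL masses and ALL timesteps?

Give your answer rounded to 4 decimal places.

Step 0: x=[6.0000 12.0000] v=[0.0000 2.0000]
Step 1: x=[6.0625 12.4375] v=[0.2500 1.7500]
Step 2: x=[6.2110 12.7891] v=[0.5938 1.4063]
Step 3: x=[6.4581 13.0421] v=[0.9883 1.0118]
Step 4: x=[6.8042 13.1961] v=[1.3843 0.6158]
Step 5: x=[7.2373 13.2631] v=[1.7323 0.2678]
Step 6: x=[7.7345 13.2660] v=[1.9888 0.0114]
Max displacement = 3.2660

Answer: 3.2660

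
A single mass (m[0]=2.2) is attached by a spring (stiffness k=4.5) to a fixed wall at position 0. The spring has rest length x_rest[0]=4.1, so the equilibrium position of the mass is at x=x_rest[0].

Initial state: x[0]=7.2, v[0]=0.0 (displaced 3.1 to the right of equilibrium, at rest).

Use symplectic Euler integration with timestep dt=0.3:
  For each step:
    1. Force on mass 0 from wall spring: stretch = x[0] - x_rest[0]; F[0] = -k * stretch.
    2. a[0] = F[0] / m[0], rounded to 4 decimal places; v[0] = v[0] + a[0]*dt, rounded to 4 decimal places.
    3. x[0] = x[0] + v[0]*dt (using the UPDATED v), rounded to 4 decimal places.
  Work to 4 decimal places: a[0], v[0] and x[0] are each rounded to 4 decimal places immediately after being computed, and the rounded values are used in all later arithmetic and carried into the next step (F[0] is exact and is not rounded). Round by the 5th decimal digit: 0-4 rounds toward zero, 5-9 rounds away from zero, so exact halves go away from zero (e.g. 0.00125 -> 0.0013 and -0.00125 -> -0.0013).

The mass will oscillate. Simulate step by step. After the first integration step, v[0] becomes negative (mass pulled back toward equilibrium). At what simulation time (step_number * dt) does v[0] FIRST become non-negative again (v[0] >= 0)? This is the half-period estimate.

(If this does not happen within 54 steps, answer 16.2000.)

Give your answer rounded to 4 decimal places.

Step 0: x=[7.2000] v=[0.0000]
Step 1: x=[6.6293] v=[-1.9023]
Step 2: x=[5.5930] v=[-3.4544]
Step 3: x=[4.2818] v=[-4.3706]
Step 4: x=[2.9371] v=[-4.4822]
Step 5: x=[1.8065] v=[-3.7686]
Step 6: x=[1.0981] v=[-2.3612]
Step 7: x=[0.9424] v=[-0.5191]
Step 8: x=[1.3680] v=[1.4185]
First v>=0 after going negative at step 8, time=2.4000

Answer: 2.4000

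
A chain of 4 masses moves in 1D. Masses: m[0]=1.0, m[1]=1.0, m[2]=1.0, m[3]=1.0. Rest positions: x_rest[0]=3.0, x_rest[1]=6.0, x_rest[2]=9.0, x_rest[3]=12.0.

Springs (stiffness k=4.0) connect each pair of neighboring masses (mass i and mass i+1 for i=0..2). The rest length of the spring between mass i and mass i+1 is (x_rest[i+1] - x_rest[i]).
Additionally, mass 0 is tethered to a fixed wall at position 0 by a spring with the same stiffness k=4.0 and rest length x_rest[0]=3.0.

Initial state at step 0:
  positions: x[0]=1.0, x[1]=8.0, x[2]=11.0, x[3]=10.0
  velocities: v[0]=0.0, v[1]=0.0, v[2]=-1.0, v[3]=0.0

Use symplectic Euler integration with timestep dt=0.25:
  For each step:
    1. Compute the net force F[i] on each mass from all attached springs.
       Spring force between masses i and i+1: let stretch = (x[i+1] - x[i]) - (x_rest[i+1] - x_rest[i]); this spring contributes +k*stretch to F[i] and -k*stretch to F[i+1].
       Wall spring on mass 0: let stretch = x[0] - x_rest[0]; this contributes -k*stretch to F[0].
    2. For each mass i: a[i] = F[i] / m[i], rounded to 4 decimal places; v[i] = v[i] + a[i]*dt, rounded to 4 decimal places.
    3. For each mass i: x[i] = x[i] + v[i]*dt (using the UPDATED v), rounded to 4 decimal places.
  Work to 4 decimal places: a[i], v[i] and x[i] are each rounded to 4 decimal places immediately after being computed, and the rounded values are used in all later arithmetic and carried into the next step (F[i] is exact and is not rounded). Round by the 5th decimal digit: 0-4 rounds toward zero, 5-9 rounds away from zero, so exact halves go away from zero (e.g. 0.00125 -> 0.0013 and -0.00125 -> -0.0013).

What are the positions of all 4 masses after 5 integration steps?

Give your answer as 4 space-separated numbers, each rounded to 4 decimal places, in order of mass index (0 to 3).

Step 0: x=[1.0000 8.0000 11.0000 10.0000] v=[0.0000 0.0000 -1.0000 0.0000]
Step 1: x=[2.5000 7.0000 9.7500 11.0000] v=[6.0000 -4.0000 -5.0000 4.0000]
Step 2: x=[4.5000 5.5625 8.1250 12.4375] v=[8.0000 -5.7500 -6.5000 5.7500]
Step 3: x=[5.6406 4.5000 6.9375 13.5469] v=[4.5625 -4.2500 -4.7500 4.4375]
Step 4: x=[5.0859 4.3320 6.7930 13.7539] v=[-2.2187 -0.6719 -0.5781 0.8281]
Step 5: x=[3.0713 4.9678 7.7735 12.9707] v=[-8.0585 2.5430 3.9218 -3.1328]

Answer: 3.0713 4.9678 7.7735 12.9707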